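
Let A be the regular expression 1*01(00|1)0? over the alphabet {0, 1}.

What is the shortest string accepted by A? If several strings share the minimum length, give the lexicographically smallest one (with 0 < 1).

011

By inspection of the expression, no string of length less than 3 matches, and 011 is the lexicographically first match of length 3.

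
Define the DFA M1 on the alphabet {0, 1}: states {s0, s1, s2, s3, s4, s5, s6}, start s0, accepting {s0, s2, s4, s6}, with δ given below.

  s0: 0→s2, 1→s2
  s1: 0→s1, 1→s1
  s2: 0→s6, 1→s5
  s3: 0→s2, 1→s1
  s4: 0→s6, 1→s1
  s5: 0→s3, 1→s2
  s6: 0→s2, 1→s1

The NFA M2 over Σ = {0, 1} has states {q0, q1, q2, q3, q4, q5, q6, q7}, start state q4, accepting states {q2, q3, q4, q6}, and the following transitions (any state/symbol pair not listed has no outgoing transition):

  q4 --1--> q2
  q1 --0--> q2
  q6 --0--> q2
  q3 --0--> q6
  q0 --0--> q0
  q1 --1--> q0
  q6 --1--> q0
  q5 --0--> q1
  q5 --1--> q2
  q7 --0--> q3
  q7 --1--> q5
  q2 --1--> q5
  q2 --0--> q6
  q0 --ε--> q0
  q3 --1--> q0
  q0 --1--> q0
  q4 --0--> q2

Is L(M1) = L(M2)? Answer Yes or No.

Yes

Exploring the product automaton M1 × M2 from the start pair (s0, q4), following both machines on each input symbol, reaches 6 state pairs: (s0, q4), (s2, q2), (s6, q6), (s5, q5), (s1, q0), (s3, q1).
M1 accepts in {s0, s2, s4, s6} and M2 accepts in {q2, q3, q4, q6}. In every reachable pair the two components are either both accepting — (s0, q4), (s2, q2), (s6, q6) — or both non-accepting, so no string is accepted by exactly one of the machines: L(M1) \ L(M2) and L(M2) \ L(M1) are both empty.
Hence every string is accepted by M1 iff it is accepted by M2, and the two languages coincide.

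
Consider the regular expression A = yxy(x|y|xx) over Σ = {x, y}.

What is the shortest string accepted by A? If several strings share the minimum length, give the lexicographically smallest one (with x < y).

yxyx

By inspection of the expression, no string of length less than 4 matches, and yxyx is the lexicographically first match of length 4.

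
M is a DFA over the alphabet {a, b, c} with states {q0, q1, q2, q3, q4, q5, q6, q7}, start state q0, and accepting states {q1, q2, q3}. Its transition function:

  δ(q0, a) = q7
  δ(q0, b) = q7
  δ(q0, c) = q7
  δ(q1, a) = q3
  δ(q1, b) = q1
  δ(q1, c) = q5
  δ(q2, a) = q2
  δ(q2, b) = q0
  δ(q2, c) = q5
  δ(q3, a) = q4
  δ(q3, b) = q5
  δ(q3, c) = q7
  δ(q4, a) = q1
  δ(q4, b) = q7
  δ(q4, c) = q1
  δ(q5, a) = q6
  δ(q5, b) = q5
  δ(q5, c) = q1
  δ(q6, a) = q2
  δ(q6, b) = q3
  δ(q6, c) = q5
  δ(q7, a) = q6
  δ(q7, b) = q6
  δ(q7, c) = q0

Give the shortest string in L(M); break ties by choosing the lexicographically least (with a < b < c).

A breadth-first search from q0 reaches an accepting state first via the path q0 → q7 → q6 → q2 on input aaa.
No string of length < 3 is accepted (BFS exhausts all shorter strings without reaching an accepting state), and aaa is the lexicographically least accepting string of length 3.

aaa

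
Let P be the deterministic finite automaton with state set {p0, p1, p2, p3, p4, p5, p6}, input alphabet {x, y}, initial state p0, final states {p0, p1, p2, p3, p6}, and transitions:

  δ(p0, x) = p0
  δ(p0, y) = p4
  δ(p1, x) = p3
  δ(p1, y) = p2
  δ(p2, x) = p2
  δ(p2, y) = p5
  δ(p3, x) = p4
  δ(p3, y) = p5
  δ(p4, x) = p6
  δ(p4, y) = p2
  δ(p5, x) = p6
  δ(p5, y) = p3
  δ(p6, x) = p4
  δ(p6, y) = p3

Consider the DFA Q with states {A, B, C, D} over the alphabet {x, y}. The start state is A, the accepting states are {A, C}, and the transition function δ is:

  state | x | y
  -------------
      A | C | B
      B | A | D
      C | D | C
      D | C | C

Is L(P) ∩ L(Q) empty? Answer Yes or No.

No

The empty string ε is accepted by both P and Q.
Hence L(P) ∩ L(Q) ≠ ∅.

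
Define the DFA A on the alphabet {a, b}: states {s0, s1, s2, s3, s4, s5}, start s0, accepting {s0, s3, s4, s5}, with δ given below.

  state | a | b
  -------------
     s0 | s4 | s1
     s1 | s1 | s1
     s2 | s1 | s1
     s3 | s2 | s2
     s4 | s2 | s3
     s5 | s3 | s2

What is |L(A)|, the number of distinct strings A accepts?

3

The useful subgraph on states {s0, s3, s4} is acyclic, so L(A) is finite; the longest accepting path visits 3 useful states, giving maximum string length 2.
Counting accepting paths from s0 by length: 1 of length 0, 1 of length 1, 1 of length 2. Total 3.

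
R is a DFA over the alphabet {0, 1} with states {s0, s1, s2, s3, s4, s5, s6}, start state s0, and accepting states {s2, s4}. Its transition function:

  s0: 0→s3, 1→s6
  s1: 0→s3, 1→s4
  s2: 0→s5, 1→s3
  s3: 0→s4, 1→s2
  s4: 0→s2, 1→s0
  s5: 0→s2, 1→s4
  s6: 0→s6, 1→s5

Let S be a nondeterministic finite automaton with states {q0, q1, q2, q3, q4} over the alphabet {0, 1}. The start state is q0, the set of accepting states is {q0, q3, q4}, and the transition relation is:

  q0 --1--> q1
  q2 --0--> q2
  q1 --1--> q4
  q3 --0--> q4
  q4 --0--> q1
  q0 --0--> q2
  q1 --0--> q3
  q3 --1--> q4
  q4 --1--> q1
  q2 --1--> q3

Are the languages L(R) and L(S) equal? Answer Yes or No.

No

The string 00 is accepted by R but rejected by S.
So L(R) ≠ L(S).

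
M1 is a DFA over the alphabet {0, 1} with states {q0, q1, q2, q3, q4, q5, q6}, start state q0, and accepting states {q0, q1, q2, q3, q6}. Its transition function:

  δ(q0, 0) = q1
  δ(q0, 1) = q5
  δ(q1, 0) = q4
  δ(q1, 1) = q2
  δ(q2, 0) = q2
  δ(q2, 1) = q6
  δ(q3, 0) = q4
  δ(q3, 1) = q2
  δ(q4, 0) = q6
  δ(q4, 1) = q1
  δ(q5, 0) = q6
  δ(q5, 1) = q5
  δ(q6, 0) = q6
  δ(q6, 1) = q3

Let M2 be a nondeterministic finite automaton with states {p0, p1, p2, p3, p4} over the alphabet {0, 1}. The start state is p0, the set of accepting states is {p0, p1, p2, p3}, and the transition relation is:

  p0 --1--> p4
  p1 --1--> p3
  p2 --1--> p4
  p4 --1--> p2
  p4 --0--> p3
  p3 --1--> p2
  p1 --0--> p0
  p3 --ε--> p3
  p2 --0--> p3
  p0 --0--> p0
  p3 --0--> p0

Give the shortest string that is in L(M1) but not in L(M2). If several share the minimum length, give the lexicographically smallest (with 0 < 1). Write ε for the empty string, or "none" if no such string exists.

The string 01 is accepted by M1 but not by M2.
No shorter string lies in the difference, and 01 is the lexicographically first length-2 string in L(M1) \ L(M2).

01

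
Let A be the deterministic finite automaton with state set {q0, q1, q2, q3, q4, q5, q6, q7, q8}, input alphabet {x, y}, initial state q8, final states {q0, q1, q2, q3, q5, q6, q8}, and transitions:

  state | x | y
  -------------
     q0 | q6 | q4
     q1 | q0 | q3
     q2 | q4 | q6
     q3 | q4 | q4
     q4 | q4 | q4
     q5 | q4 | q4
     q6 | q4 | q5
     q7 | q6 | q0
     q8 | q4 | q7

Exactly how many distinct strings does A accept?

6

The useful subgraph on states {q0, q5, q6, q7, q8} is acyclic, so L(A) is finite; the longest accepting path visits 5 useful states, giving maximum string length 4.
Counting accepting paths from q8 by length: 1 of length 0, 2 of length 2, 2 of length 3, 1 of length 4. Total 6.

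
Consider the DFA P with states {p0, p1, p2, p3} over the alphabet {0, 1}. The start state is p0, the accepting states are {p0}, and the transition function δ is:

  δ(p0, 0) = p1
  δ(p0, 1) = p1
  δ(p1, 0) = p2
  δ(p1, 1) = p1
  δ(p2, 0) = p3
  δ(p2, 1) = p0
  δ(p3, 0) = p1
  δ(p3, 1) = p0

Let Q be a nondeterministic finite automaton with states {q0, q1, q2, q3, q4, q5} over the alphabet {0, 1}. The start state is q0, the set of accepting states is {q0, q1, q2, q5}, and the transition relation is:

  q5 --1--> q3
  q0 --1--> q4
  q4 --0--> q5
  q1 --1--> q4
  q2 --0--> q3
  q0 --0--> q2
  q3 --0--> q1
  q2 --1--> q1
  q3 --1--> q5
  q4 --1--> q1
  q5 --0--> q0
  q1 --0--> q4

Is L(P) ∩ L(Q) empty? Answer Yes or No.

No

The empty string ε is accepted by both P and Q.
Hence L(P) ∩ L(Q) ≠ ∅.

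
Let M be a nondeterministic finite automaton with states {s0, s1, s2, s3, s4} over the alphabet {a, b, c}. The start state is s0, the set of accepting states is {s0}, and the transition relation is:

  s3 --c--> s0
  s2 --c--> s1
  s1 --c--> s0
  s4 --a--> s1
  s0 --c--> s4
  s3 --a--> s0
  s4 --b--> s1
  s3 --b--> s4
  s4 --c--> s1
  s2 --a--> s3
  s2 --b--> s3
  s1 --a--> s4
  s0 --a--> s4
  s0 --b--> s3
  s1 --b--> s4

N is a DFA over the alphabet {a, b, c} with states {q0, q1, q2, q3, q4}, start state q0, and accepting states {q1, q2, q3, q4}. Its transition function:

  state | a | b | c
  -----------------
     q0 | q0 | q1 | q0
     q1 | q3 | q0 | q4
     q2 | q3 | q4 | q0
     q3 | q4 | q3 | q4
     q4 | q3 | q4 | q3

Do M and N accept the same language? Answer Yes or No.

No

The empty string ε is accepted by M but rejected by N.
So L(M) ≠ L(N).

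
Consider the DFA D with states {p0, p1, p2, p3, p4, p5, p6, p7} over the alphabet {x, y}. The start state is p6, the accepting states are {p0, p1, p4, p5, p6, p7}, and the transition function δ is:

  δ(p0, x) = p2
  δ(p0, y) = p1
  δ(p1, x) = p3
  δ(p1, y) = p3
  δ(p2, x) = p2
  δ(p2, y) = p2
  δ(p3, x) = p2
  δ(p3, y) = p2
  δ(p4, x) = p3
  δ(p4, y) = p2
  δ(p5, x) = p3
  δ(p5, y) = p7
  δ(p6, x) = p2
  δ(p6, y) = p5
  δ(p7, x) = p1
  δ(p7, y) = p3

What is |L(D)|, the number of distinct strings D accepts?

The useful subgraph on states {p1, p5, p6, p7} is acyclic, so L(D) is finite; the longest accepting path visits 4 useful states, giving maximum string length 3.
Counting accepting paths from p6 by length: 1 of length 0, 1 of length 1, 1 of length 2, 1 of length 3. Total 4.

4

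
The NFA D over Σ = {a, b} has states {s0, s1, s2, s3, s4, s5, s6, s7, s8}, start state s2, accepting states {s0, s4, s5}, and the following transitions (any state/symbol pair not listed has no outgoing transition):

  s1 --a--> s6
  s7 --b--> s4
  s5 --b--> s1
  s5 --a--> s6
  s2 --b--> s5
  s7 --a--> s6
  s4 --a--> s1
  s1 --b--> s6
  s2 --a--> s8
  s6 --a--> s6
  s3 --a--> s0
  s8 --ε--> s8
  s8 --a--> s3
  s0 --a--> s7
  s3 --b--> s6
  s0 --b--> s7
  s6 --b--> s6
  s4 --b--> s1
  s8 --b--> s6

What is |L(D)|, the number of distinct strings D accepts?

4

The useful subgraph on states {s0, s2, s3, s4, s5, s7, s8} is acyclic, so L(D) is finite; the longest accepting path visits 6 useful states, giving maximum string length 5.
Counting accepting paths from s2 by length: 1 of length 1, 1 of length 3, 2 of length 5. Total 4.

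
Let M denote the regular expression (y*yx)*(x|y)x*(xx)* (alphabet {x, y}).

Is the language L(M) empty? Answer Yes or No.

No

The string x matches the expression, so it belongs to L(M).
Since L(M) contains at least one string, it is not empty.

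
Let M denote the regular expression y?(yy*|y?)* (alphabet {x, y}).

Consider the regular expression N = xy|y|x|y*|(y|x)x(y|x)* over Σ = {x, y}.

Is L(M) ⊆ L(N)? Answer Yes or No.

Converting the expression M to a DFA (subset construction, then merging equivalent states) gives the minimal DFA with states {m0, m1}, start state m0, accepting states {m0} and transitions m0: x→m1, y→m0; m1: x→m1, y→m1.
Converting the expression N to a DFA (subset construction, then merging equivalent states) gives the minimal DFA with states {n0, n1, n2, n3, n4, n5, n6}, start state n0, accepting states {n0, n1, n2, n3, n4, n5} and transitions n0: x→n1, y→n2; n1: x→n3, y→n4; n2: x→n3, y→n5; n3: x→n3, y→n3; n4: x→n6, y→n6; n5: x→n6, y→n5; n6: x→n6, y→n6.
Exploring the product automaton M × N from the start pair (m0, n0), following both machines on each input symbol, reaches 7 state pairs: (m0, n0), (m1, n1), (m0, n2), (m1, n3), (m1, n4), (m0, n5), (m1, n6).
M accepts in {m0} and N accepts in {n0, n1, n2, n3, n4, n5}. The reachable pairs whose M-component is accepting are (m0, n0), (m0, n2), (m0, n5); in each of them the N-component is accepting too, so the product for L(M) \ L(N) (M-component accepting, N-component rejecting) has no reachable accepting pair and the difference is empty.
Hence every string in L(M) is also in L(N).

Yes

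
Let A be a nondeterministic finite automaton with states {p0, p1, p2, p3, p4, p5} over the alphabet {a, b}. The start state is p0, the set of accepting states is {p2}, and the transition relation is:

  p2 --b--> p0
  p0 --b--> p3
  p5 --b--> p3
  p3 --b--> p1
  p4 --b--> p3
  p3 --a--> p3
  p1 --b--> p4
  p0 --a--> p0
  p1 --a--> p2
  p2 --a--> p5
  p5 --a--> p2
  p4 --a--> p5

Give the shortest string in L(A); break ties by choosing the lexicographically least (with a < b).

A breadth-first search from p0 reaches an accepting state first via the path p0 → p3 → p1 → p2 on input bba.
No string of length < 3 is accepted (BFS exhausts all shorter strings without reaching an accepting state), and bba is the lexicographically least accepting string of length 3.

bba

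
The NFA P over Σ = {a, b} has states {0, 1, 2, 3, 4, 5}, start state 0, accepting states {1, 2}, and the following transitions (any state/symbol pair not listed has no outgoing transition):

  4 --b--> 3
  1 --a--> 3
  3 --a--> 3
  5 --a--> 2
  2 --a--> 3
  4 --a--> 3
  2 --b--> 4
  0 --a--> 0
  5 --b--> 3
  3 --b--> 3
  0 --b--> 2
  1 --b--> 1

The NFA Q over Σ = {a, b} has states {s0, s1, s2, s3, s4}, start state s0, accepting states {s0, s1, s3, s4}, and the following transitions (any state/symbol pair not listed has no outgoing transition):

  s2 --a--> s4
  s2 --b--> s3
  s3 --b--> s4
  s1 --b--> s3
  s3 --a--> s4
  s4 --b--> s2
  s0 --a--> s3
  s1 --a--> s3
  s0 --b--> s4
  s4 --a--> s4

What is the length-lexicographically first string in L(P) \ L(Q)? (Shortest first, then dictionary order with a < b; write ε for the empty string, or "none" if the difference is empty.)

The string aab is accepted by P but not by Q.
No shorter string lies in the difference, and aab is the lexicographically first length-3 string in L(P) \ L(Q).

aab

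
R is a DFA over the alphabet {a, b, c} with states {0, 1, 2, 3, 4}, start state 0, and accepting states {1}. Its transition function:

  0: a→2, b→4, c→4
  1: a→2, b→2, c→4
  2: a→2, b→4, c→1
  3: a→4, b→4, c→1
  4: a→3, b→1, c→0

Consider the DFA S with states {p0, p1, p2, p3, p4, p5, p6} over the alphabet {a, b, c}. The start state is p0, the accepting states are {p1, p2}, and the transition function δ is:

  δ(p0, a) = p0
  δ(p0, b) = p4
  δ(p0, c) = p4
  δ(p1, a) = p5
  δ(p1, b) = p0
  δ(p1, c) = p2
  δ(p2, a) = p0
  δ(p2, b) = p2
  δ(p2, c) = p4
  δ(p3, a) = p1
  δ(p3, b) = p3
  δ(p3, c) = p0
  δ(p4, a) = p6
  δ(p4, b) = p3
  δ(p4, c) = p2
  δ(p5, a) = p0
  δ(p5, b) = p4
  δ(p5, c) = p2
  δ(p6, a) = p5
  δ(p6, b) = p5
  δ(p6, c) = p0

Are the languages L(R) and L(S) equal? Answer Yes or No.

The string ac is accepted by R but rejected by S.
So L(R) ≠ L(S).

No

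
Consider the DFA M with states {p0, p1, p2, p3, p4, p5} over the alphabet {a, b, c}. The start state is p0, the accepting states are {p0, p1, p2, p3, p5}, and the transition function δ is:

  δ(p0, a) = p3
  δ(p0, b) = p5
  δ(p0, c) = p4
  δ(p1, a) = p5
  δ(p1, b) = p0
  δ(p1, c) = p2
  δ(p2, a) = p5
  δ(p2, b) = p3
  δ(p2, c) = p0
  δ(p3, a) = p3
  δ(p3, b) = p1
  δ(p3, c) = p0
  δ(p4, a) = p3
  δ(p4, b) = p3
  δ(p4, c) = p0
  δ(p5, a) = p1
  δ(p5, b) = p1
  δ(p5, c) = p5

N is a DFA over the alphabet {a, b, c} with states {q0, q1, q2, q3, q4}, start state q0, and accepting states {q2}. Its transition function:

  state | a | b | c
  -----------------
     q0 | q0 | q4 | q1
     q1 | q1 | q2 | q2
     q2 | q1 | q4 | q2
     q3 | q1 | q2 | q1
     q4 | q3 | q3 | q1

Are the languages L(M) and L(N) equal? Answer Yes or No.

No

The empty string ε is accepted by M but rejected by N.
So L(M) ≠ L(N).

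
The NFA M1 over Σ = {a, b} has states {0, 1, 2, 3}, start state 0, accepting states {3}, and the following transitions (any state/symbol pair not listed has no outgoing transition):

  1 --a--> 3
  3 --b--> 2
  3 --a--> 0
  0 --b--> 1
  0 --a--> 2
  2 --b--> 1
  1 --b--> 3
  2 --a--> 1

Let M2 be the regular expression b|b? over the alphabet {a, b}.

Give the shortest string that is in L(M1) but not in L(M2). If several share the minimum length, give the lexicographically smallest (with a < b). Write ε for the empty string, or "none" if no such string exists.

ba

The string ba is accepted by M1 but not by M2.
No shorter string lies in the difference, and ba is the lexicographically first length-2 string in L(M1) \ L(M2).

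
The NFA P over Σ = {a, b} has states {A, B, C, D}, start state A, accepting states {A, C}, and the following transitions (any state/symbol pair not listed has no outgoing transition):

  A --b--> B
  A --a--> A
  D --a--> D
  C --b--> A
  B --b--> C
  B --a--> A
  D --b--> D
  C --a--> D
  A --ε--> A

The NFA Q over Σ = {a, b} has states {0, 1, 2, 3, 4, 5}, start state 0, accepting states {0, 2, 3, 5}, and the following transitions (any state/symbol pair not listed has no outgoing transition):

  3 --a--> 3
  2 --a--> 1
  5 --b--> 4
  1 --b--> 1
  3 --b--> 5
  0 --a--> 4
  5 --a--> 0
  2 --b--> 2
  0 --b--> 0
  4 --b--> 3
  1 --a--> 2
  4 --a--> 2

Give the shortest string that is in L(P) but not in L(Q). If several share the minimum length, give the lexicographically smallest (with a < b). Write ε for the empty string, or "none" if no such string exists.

a

The string a is accepted by P but not by Q.
No shorter string lies in the difference, and a is the lexicographically first length-1 string in L(P) \ L(Q).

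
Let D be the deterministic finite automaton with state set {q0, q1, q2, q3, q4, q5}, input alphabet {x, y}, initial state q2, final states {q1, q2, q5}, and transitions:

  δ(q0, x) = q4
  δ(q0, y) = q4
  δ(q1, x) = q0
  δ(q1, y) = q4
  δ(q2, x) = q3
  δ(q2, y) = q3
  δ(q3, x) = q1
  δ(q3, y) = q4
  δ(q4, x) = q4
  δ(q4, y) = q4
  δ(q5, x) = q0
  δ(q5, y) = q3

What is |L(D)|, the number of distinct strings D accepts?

The useful subgraph on states {q1, q2, q3} is acyclic, so L(D) is finite; the longest accepting path visits 3 useful states, giving maximum string length 2.
Counting accepting paths from q2 by length: 1 of length 0, 2 of length 2. Total 3.

3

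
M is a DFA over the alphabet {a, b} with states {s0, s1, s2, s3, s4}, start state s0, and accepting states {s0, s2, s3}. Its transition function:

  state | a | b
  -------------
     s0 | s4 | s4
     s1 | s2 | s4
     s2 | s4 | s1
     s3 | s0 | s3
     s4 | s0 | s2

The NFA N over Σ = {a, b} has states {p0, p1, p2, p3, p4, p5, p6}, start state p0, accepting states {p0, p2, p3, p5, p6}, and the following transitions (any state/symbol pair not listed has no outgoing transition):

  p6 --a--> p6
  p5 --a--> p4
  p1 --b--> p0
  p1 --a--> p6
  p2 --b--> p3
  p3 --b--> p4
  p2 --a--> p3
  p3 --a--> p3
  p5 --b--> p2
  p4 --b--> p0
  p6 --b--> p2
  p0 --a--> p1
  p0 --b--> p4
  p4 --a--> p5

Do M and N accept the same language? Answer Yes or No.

No

The string abbba is accepted by M but rejected by N.
So L(M) ≠ L(N).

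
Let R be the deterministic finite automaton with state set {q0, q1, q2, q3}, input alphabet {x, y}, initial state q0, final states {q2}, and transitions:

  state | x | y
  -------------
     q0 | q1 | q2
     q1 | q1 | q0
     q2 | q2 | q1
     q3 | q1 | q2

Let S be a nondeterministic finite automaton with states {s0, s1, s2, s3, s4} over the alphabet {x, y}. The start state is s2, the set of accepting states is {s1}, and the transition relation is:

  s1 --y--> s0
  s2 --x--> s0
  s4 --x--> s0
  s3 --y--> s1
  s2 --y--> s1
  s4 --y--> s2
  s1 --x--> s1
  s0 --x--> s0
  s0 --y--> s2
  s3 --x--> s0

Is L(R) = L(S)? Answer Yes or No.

Yes

Exploring the product automaton R × S from the start pair (q0, s2), following both machines on each input symbol, reaches 3 state pairs: (q0, s2), (q1, s0), (q2, s1).
R accepts in {q2} and S accepts in {s1}. In every reachable pair the two components are either both accepting — (q2, s1) — or both non-accepting, so no string is accepted by exactly one of the machines: L(R) \ L(S) and L(S) \ L(R) are both empty.
Hence every string is accepted by R iff it is accepted by S, and the two languages coincide.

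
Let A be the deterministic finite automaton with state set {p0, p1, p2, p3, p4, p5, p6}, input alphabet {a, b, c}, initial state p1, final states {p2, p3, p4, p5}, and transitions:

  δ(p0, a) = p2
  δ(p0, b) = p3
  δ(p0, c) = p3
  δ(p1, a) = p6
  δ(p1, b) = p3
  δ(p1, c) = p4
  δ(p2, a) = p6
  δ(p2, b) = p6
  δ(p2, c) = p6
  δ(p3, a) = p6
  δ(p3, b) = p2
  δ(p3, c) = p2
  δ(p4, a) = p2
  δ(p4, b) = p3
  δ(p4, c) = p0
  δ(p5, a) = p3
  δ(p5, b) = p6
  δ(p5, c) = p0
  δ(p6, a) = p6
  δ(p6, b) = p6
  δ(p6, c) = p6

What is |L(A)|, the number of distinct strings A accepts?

15

The useful subgraph on states {p0, p1, p2, p3, p4} is acyclic, so L(A) is finite; the longest accepting path visits 5 useful states, giving maximum string length 4.
Counting accepting paths from p1 by length: 2 of length 1, 4 of length 2, 5 of length 3, 4 of length 4. Total 15.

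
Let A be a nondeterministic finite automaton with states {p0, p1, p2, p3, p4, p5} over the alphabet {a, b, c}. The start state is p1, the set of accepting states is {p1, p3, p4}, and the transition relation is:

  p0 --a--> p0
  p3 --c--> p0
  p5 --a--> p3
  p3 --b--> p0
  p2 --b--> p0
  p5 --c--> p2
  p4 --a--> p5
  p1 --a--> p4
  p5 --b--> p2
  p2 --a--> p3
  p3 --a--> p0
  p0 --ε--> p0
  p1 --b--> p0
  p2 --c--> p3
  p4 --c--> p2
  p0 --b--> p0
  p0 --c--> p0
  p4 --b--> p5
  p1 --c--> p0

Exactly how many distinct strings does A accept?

The useful subgraph on states {p1, p2, p3, p4, p5} is acyclic, so L(A) is finite; the longest accepting path visits 5 useful states, giving maximum string length 4.
Counting accepting paths from p1 by length: 1 of length 0, 1 of length 1, 4 of length 3, 8 of length 4. Total 14.

14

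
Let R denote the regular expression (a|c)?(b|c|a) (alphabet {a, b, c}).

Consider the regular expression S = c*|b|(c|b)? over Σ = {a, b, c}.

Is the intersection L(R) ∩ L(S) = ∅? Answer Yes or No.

The string b is accepted by both R and S.
Hence L(R) ∩ L(S) ≠ ∅.

No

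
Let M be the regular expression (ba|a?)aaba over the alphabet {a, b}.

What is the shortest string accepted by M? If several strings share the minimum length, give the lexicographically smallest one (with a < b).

By inspection of the expression, no string of length less than 4 matches, and aaba is the lexicographically first match of length 4.

aaba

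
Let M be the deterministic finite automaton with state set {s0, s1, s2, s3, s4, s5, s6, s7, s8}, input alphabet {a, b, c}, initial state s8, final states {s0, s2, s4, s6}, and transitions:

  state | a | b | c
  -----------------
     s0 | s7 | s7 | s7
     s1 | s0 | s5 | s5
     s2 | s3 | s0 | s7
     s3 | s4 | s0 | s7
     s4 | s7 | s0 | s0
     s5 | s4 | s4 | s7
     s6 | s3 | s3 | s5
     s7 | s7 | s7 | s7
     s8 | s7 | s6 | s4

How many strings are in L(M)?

18

The useful subgraph on states {s0, s3, s4, s5, s6, s8} is acyclic, so L(M) is finite; the longest accepting path visits 5 useful states, giving maximum string length 4.
Counting accepting paths from s8 by length: 2 of length 1, 2 of length 2, 6 of length 3, 8 of length 4. Total 18.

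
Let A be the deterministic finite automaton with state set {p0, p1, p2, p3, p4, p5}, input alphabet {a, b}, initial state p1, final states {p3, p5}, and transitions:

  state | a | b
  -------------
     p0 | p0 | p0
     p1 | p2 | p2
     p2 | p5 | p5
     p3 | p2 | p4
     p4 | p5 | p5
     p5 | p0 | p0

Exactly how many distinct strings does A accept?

4

The useful subgraph on states {p1, p2, p5} is acyclic, so L(A) is finite; the longest accepting path visits 3 useful states, giving maximum string length 2.
Counting accepting paths from p1 by length: 4 of length 2. Total 4.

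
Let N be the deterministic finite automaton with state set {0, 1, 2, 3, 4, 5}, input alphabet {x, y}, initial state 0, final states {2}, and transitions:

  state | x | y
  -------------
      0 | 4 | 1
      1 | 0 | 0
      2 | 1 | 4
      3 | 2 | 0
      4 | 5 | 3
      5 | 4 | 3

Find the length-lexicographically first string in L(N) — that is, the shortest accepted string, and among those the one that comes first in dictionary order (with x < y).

xyx

A breadth-first search from 0 reaches an accepting state first via the path 0 → 4 → 3 → 2 on input xyx.
No string of length < 3 is accepted (BFS exhausts all shorter strings without reaching an accepting state), and xyx is the lexicographically least accepting string of length 3.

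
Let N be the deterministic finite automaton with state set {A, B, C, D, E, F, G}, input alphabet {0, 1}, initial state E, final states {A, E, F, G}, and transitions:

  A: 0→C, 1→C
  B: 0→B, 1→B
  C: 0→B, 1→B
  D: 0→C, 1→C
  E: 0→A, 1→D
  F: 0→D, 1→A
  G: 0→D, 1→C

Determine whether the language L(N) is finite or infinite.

The useful states (reachable from E and able to reach an accepting state) are {A, E}.
Restricted to these states the transition graph has no cycle, so every accepting path has bounded length and L is finite.

finite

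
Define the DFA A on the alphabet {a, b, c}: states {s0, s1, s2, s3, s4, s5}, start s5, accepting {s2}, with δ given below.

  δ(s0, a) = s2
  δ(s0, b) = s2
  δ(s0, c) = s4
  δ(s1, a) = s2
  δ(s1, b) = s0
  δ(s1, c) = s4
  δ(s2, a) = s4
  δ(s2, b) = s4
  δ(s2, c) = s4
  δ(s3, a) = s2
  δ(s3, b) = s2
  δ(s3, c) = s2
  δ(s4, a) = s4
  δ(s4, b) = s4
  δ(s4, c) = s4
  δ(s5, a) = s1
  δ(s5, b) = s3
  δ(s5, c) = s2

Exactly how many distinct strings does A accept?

The useful subgraph on states {s0, s1, s2, s3, s5} is acyclic, so L(A) is finite; the longest accepting path visits 4 useful states, giving maximum string length 3.
Counting accepting paths from s5 by length: 1 of length 1, 4 of length 2, 2 of length 3. Total 7.

7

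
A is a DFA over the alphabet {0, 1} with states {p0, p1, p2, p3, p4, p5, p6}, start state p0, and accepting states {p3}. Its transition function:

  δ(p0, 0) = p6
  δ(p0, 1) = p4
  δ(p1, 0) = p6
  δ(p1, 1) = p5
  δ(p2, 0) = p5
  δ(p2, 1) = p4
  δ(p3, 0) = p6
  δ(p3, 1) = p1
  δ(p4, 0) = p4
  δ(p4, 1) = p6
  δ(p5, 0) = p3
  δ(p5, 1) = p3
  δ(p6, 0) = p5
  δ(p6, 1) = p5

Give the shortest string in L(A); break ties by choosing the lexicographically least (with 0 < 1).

A breadth-first search from p0 reaches an accepting state first via the path p0 → p6 → p5 → p3 on input 000.
No string of length < 3 is accepted (BFS exhausts all shorter strings without reaching an accepting state), and 000 is the lexicographically least accepting string of length 3.

000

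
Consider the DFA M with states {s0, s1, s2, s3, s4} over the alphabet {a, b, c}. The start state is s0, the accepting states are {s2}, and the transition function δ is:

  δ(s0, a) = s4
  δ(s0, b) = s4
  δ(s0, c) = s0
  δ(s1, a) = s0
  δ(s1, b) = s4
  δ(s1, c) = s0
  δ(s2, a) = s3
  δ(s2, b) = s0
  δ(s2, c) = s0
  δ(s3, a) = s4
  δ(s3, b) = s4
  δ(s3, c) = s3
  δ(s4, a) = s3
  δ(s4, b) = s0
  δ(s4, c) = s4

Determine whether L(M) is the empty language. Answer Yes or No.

Yes

The states reachable from the start state are {s0, s3, s4}.
None of the accepting states {s2} is reachable, so no string is accepted and L(M) = ∅.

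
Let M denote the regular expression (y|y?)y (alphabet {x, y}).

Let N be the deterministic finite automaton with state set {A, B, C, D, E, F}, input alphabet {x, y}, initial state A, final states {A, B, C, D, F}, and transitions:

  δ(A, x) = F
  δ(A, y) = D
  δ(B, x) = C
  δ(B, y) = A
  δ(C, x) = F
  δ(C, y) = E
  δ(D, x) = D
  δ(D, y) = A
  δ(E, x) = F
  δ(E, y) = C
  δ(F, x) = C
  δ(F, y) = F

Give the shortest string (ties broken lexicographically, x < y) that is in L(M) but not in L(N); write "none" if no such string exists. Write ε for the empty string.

none

Converting the expression M to a DFA (subset construction, then merging equivalent states) gives the minimal DFA with states {m0, m1, m2, m3}, start state m0, accepting states {m2, m3} and transitions m0: x→m1, y→m2; m1: x→m1, y→m1; m2: x→m1, y→m3; m3: x→m1, y→m1.
Exploring the product automaton M × N from the start pair (m0, A), following both machines on each input symbol, reaches 8 state pairs: (m0, A), (m1, F), (m2, D), (m1, C), (m1, D), (m3, A), (m1, E), (m1, A).
M accepts in {m2, m3} and N accepts in {A, B, C, D, F}. The reachable pairs whose M-component is accepting are (m2, D), (m3, A); in each of them the N-component is accepting too, so the product for L(M) \ L(N) (M-component accepting, N-component rejecting) has no reachable accepting pair and the difference is empty.
So every string accepted by M is also accepted by N: L(M) \ L(N) = ∅ and there is no such string.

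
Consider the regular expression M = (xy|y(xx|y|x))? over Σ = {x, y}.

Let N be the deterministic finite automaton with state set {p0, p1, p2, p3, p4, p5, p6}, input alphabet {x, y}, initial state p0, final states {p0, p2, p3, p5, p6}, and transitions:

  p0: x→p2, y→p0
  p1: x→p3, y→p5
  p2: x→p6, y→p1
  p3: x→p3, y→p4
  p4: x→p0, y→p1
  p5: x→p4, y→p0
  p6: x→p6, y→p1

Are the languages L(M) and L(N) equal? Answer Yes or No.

The string xy is accepted by M but rejected by N.
So L(M) ≠ L(N).

No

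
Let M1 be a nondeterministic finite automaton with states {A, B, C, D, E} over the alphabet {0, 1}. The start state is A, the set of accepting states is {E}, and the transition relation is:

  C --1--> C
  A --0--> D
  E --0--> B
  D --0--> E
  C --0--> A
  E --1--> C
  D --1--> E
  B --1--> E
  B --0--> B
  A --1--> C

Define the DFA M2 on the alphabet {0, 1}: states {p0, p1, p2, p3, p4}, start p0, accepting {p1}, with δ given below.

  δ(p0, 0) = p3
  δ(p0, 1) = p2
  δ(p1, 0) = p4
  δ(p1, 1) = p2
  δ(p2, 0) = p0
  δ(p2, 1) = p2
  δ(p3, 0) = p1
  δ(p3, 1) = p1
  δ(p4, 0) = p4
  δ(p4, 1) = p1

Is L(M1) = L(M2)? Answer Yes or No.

Exploring the product automaton M1 × M2 from the start pair (A, p0), following both machines on each input symbol, reaches 5 state pairs: (A, p0), (D, p3), (C, p2), (E, p1), (B, p4).
M1 accepts in {E} and M2 accepts in {p1}. In every reachable pair the two components are either both accepting — (E, p1) — or both non-accepting, so no string is accepted by exactly one of the machines: L(M1) \ L(M2) and L(M2) \ L(M1) are both empty.
Hence every string is accepted by M1 iff it is accepted by M2, and the two languages coincide.

Yes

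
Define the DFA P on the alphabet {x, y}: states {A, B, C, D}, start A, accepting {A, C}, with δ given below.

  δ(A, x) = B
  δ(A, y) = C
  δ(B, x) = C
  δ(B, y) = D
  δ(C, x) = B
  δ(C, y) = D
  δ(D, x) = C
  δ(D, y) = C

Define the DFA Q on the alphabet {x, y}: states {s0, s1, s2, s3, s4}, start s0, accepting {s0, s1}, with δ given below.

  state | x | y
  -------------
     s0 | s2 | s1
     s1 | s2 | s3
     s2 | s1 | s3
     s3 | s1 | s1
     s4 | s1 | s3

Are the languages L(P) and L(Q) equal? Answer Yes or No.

Exploring the product automaton P × Q from the start pair (A, s0), following both machines on each input symbol, reaches 4 state pairs: (A, s0), (B, s2), (C, s1), (D, s3).
P accepts in {A, C} and Q accepts in {s0, s1}. In every reachable pair the two components are either both accepting — (A, s0), (C, s1) — or both non-accepting, so no string is accepted by exactly one of the machines: L(P) \ L(Q) and L(Q) \ L(P) are both empty.
Hence every string is accepted by P iff it is accepted by Q, and the two languages coincide.

Yes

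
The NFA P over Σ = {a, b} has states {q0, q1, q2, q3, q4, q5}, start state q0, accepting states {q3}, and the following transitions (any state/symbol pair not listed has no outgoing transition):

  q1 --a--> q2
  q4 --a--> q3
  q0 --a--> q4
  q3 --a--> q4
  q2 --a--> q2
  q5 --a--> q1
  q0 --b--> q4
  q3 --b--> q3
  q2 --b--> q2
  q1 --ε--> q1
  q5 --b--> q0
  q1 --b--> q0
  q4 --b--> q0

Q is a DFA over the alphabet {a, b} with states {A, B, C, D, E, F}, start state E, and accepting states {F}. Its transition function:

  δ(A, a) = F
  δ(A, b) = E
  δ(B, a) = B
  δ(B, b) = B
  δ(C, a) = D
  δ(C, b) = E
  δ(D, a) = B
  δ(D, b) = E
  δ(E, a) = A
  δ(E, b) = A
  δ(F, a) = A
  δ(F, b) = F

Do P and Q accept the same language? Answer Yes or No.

Exploring the product automaton P × Q from the start pair (q0, E), following both machines on each input symbol, reaches 3 state pairs: (q0, E), (q4, A), (q3, F).
P accepts in {q3} and Q accepts in {F}. In every reachable pair the two components are either both accepting — (q3, F) — or both non-accepting, so no string is accepted by exactly one of the machines: L(P) \ L(Q) and L(Q) \ L(P) are both empty.
Hence every string is accepted by P iff it is accepted by Q, and the two languages coincide.

Yes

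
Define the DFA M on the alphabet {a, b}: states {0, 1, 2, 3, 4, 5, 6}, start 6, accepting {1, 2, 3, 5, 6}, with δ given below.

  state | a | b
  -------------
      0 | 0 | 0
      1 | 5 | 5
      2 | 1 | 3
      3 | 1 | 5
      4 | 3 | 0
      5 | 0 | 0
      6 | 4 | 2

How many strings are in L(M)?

15

The useful subgraph on states {1, 2, 3, 4, 5, 6} is acyclic, so L(M) is finite; the longest accepting path visits 5 useful states, giving maximum string length 4.
Counting accepting paths from 6 by length: 1 of length 0, 1 of length 1, 3 of length 2, 6 of length 3, 4 of length 4. Total 15.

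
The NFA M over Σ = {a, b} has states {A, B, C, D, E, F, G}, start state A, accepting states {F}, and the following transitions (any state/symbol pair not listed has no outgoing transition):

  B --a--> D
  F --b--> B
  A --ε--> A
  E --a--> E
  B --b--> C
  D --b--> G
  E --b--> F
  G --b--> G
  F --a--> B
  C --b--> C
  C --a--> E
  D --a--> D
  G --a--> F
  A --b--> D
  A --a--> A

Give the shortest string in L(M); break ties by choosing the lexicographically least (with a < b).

bba

A breadth-first search from A reaches an accepting state first via the path A → D → G → F on input bba.
No string of length < 3 is accepted (BFS exhausts all shorter strings without reaching an accepting state), and bba is the lexicographically least accepting string of length 3.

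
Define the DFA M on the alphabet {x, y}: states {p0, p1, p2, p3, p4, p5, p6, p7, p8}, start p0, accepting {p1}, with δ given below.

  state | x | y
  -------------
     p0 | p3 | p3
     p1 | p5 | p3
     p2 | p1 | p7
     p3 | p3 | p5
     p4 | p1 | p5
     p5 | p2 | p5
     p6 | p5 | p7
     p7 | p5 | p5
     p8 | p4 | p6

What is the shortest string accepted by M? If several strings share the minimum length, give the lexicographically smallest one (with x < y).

A breadth-first search from p0 reaches an accepting state first via the path p0 → p3 → p5 → p2 → p1 on input xyxx.
No string of length < 4 is accepted (BFS exhausts all shorter strings without reaching an accepting state), and xyxx is the lexicographically least accepting string of length 4.

xyxx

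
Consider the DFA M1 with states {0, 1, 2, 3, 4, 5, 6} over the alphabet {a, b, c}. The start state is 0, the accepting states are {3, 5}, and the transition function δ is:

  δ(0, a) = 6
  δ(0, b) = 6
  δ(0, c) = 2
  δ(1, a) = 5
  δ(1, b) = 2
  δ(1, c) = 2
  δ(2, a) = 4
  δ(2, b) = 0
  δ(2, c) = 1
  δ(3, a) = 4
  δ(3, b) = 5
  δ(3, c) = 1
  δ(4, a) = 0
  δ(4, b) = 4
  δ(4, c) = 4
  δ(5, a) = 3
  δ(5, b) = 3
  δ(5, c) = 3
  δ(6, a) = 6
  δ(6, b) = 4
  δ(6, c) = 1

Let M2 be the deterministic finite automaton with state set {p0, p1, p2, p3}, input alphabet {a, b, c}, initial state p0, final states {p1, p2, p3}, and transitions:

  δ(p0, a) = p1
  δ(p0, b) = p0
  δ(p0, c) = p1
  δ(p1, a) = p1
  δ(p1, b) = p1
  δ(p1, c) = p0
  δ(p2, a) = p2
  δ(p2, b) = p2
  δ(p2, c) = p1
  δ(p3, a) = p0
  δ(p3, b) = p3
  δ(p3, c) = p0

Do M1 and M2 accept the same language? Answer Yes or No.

No

The string acac is accepted by M1 but rejected by M2.
So L(M1) ≠ L(M2).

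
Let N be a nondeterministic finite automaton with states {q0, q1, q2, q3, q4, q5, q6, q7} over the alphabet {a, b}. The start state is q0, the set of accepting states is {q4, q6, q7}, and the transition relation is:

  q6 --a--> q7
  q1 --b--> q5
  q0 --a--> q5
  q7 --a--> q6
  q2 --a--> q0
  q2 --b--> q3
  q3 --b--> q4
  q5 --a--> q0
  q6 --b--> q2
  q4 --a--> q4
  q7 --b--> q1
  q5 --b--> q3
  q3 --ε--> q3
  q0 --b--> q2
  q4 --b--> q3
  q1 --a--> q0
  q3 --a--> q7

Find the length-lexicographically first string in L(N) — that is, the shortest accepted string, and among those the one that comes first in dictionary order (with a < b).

A breadth-first search from q0 reaches an accepting state first via the path q0 → q5 → q3 → q7 on input aba.
No string of length < 3 is accepted (BFS exhausts all shorter strings without reaching an accepting state), and aba is the lexicographically least accepting string of length 3.

aba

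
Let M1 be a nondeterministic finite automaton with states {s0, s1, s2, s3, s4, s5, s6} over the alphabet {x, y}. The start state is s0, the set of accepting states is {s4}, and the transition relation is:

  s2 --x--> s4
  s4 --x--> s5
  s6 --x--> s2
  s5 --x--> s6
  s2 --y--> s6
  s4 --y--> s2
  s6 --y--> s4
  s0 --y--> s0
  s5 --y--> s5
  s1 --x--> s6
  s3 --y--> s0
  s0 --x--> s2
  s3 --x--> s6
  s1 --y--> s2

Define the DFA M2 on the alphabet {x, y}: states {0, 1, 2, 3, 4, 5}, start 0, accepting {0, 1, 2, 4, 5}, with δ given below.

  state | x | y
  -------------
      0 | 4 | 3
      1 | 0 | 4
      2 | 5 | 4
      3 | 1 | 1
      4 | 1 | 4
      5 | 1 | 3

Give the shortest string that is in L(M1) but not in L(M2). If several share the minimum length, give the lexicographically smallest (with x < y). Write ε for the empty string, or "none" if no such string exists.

xyyxxy

The string xyyxxy is accepted by M1 but not by M2.
No shorter string lies in the difference, and xyyxxy is the lexicographically first length-6 string in L(M1) \ L(M2).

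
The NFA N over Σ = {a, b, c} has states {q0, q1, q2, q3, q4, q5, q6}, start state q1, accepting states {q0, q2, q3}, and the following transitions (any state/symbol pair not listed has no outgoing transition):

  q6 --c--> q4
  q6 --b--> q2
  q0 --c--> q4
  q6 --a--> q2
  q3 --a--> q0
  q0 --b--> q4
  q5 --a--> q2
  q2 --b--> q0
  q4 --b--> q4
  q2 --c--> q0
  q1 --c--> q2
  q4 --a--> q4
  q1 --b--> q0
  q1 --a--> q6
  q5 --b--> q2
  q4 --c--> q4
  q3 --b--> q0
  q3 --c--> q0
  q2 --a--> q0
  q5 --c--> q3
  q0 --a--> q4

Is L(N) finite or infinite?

The useful states (reachable from q1 and able to reach an accepting state) are {q0, q1, q2, q6}.
Restricted to these states the transition graph has no cycle, so every accepting path has bounded length and L is finite.

finite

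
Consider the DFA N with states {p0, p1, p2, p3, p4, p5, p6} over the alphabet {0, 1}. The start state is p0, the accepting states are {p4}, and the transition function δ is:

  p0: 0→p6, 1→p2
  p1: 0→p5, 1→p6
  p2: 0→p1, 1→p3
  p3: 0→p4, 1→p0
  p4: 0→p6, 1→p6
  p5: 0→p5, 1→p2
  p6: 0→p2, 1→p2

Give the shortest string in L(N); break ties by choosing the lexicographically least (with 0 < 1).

110

A breadth-first search from p0 reaches an accepting state first via the path p0 → p2 → p3 → p4 on input 110.
No string of length < 3 is accepted (BFS exhausts all shorter strings without reaching an accepting state), and 110 is the lexicographically least accepting string of length 3.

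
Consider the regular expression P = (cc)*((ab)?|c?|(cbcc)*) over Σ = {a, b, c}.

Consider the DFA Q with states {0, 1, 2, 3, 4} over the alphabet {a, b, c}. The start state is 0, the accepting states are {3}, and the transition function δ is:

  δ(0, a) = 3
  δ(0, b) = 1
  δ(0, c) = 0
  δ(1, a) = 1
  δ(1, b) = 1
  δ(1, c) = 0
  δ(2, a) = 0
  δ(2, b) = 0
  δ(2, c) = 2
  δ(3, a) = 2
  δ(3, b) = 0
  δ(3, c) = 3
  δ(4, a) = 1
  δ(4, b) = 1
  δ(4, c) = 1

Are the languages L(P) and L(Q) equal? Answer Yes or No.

The empty string ε is accepted by P but rejected by Q.
So L(P) ≠ L(Q).

No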